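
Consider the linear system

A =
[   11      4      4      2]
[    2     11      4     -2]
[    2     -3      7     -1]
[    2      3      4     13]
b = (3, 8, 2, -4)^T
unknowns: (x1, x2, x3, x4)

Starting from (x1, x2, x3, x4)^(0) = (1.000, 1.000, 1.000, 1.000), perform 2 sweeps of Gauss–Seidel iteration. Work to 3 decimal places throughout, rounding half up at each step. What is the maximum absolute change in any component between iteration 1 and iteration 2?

Iteration 1:
  x1 = (3 - (4)·1.000 - (4)·1.000 - (2)·1.000) / (11) = -0.636
  x2 = (8 - (2)·-0.636 - (4)·1.000 - (-2)·1.000) / (11) = 0.661
  x3 = (2 - (2)·-0.636 - (-3)·0.661 - (-1)·1.000) / (7) = 0.894
  x4 = (-4 - (2)·-0.636 - (3)·0.661 - (4)·0.894) / (13) = -0.637
Iteration 2:
  x1 = (3 - (4)·0.661 - (4)·0.894 - (2)·-0.637) / (11) = -0.177
  x2 = (8 - (2)·-0.177 - (4)·0.894 - (-2)·-0.637) / (11) = 0.319
  x3 = (2 - (2)·-0.177 - (-3)·0.319 - (-1)·-0.637) / (7) = 0.382
  x4 = (-4 - (2)·-0.177 - (3)·0.319 - (4)·0.382) / (13) = -0.472
Change: (0.459, -0.342, -0.512, 0.165) → max |·| = 0.512

0.512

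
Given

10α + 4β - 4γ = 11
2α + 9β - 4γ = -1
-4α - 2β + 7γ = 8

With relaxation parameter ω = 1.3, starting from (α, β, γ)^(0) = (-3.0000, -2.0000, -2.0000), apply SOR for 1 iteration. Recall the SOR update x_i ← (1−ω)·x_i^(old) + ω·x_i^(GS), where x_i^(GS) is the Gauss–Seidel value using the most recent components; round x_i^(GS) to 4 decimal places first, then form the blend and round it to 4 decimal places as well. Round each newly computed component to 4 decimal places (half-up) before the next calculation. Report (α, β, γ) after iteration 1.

(2.3300, -1.3731, 3.3066)

Iteration 1:
  α: GS value = (11 - (4)·-2.0000 - (-4)·-2.0000) / (10) = 1.1000;  α ← (1−ω)·-3.0000 + ω·1.1000 = 2.3300
  β: GS value = (-1 - (2)·2.3300 - (-4)·-2.0000) / (9) = -1.5178;  β ← (1−ω)·-2.0000 + ω·-1.5178 = -1.3731
  γ: GS value = (8 - (-4)·2.3300 - (-2)·-1.3731) / (7) = 2.0820;  γ ← (1−ω)·-2.0000 + ω·2.0820 = 3.3066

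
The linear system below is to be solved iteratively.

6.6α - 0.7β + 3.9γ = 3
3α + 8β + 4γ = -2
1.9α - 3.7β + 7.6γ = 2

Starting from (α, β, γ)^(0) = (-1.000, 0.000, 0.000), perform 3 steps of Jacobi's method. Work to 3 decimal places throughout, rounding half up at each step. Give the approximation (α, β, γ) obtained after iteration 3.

(0.259, -0.417, -0.108)

Iteration 1:
  α = (3 - (-0.7)·0.000 - (3.9)·0.000) / (6.6) = 0.455
  β = (-2 - (3)·-1.000 - (4)·0.000) / (8) = 0.125
  γ = (2 - (1.9)·-1.000 - (-3.7)·0.000) / (7.6) = 0.513
Iteration 2:
  α = (3 - (-0.7)·0.125 - (3.9)·0.513) / (6.6) = 0.165
  β = (-2 - (3)·0.455 - (4)·0.513) / (8) = -0.677
  γ = (2 - (1.9)·0.455 - (-3.7)·0.125) / (7.6) = 0.210
Iteration 3:
  α = (3 - (-0.7)·-0.677 - (3.9)·0.210) / (6.6) = 0.259
  β = (-2 - (3)·0.165 - (4)·0.210) / (8) = -0.417
  γ = (2 - (1.9)·0.165 - (-3.7)·-0.677) / (7.6) = -0.108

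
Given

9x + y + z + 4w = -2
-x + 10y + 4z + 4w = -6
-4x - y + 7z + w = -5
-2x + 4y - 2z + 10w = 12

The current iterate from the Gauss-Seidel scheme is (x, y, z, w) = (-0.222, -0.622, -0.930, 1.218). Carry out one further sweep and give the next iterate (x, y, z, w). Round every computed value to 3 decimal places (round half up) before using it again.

(-0.591, -0.774, -1.337, 1.124)

One sweep:
  x = (-2 - (1)·-0.622 - (1)·-0.930 - (4)·1.218) / (9) = -0.591
  y = (-6 - (-1)·-0.591 - (4)·-0.930 - (4)·1.218) / (10) = -0.774
  z = (-5 - (-4)·-0.591 - (-1)·-0.774 - (1)·1.218) / (7) = -1.337
  w = (12 - (-2)·-0.591 - (4)·-0.774 - (-2)·-1.337) / (10) = 1.124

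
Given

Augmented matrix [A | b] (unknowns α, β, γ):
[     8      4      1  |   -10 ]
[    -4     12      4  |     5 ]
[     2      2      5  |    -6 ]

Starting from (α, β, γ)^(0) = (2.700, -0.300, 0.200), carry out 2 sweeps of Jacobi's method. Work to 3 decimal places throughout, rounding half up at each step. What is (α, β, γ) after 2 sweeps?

(-1.605, 0.762, -1.250)

Iteration 1:
  α = (-10 - (4)·-0.300 - (1)·0.200) / (8) = -1.125
  β = (5 - (-4)·2.700 - (4)·0.200) / (12) = 1.250
  γ = (-6 - (2)·2.700 - (2)·-0.300) / (5) = -2.160
Iteration 2:
  α = (-10 - (4)·1.250 - (1)·-2.160) / (8) = -1.605
  β = (5 - (-4)·-1.125 - (4)·-2.160) / (12) = 0.762
  γ = (-6 - (2)·-1.125 - (2)·1.250) / (5) = -1.250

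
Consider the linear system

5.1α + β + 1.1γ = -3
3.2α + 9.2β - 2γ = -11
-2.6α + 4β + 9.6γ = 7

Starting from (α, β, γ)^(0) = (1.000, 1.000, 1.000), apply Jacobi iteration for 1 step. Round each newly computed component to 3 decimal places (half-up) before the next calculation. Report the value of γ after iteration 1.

0.583

Iteration 1:
  α = (-3 - (1)·1.000 - (1.1)·1.000) / (5.1) = -1.000
  β = (-11 - (3.2)·1.000 - (-2)·1.000) / (9.2) = -1.326
  γ = (7 - (-2.6)·1.000 - (4)·1.000) / (9.6) = 0.583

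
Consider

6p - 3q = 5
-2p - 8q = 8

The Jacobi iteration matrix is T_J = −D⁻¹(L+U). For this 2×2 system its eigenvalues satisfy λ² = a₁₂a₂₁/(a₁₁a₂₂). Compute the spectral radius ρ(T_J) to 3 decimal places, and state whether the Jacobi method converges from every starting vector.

a₁₂a₂₁/(a₁₁a₂₂) = (-3)·(-2) / ((6)·(-8)) = -0.125000
ρ = √|-0.125000| = √0.125000 = 0.354
ρ < 1, so Jacobi converges

0.354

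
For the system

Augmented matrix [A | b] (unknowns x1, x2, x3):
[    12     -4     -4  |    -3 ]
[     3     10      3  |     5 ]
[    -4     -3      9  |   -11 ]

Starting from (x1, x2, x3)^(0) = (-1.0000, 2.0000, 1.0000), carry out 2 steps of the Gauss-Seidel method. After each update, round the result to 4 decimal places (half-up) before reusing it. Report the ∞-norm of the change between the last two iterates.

Iteration 1:
  x1 = (-3 - (-4)·2.0000 - (-4)·1.0000) / (12) = 0.7500
  x2 = (5 - (3)·0.7500 - (3)·1.0000) / (10) = -0.0250
  x3 = (-11 - (-4)·0.7500 - (-3)·-0.0250) / (9) = -0.8972
Iteration 2:
  x1 = (-3 - (-4)·-0.0250 - (-4)·-0.8972) / (12) = -0.5574
  x2 = (5 - (3)·-0.5574 - (3)·-0.8972) / (10) = 0.9364
  x3 = (-11 - (-4)·-0.5574 - (-3)·0.9364) / (9) = -1.1578
Change: (-1.3074, 0.9614, -0.2606) → max |·| = 1.3074

1.3074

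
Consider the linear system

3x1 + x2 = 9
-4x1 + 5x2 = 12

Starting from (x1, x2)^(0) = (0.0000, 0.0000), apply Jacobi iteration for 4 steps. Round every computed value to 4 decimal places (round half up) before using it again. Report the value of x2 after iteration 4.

3.5200

Iteration 1:
  x1 = (9 - (1)·0.0000) / (3) = 3.0000
  x2 = (12 - (-4)·0.0000) / (5) = 2.4000
Iteration 2:
  x1 = (9 - (1)·2.4000) / (3) = 2.2000
  x2 = (12 - (-4)·3.0000) / (5) = 4.8000
Iteration 3:
  x1 = (9 - (1)·4.8000) / (3) = 1.4000
  x2 = (12 - (-4)·2.2000) / (5) = 4.1600
Iteration 4:
  x1 = (9 - (1)·4.1600) / (3) = 1.6133
  x2 = (12 - (-4)·1.4000) / (5) = 3.5200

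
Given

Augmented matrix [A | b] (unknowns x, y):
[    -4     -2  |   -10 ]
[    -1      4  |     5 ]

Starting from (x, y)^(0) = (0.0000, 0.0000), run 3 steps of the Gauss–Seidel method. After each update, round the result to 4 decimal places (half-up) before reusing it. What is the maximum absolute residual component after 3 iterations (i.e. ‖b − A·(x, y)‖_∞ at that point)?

0.0586

Iteration 1:
  x = (-10 - (-2)·0.0000) / (-4) = 2.5000
  y = (5 - (-1)·2.5000) / (4) = 1.8750
Iteration 2:
  x = (-10 - (-2)·1.8750) / (-4) = 1.5625
  y = (5 - (-1)·1.5625) / (4) = 1.6406
Iteration 3:
  x = (-10 - (-2)·1.6406) / (-4) = 1.6797
  y = (5 - (-1)·1.6797) / (4) = 1.6699
Residual b − A·x = (0.0586, 0.0001); ∞-norm = 0.0586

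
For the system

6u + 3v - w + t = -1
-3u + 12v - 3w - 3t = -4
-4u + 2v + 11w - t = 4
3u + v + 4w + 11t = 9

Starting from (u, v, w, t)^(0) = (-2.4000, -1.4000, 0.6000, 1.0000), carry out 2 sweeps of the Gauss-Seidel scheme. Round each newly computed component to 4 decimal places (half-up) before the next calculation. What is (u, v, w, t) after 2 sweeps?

Iteration 1:
  u = (-1 - (3)·-1.4000 - (-1)·0.6000 - (1)·1.0000) / (6) = 0.4667
  v = (-4 - (-3)·0.4667 - (-3)·0.6000 - (-3)·1.0000) / (12) = 0.1833
  w = (4 - (-4)·0.4667 - (2)·0.1833 - (-1)·1.0000) / (11) = 0.5909
  t = (9 - (3)·0.4667 - (1)·0.1833 - (4)·0.5909) / (11) = 0.4594
Iteration 2:
  u = (-1 - (3)·0.1833 - (-1)·0.5909 - (1)·0.4594) / (6) = -0.2364
  v = (-4 - (-3)·-0.2364 - (-3)·0.5909 - (-3)·0.4594) / (12) = -0.1299
  w = (4 - (-4)·-0.2364 - (2)·-0.1299 - (-1)·0.4594) / (11) = 0.3431
  t = (9 - (3)·-0.2364 - (1)·-0.1299 - (4)·0.3431) / (11) = 0.7697

(-0.2364, -0.1299, 0.3431, 0.7697)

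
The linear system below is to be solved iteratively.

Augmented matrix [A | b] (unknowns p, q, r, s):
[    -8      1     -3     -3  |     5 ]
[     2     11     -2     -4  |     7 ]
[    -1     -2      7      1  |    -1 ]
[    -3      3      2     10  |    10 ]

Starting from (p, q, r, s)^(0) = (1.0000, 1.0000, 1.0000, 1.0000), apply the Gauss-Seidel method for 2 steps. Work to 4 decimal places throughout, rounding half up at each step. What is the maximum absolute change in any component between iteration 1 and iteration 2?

Iteration 1:
  p = (5 - (1)·1.0000 - (-3)·1.0000 - (-3)·1.0000) / (-8) = -1.2500
  q = (7 - (2)·-1.2500 - (-2)·1.0000 - (-4)·1.0000) / (11) = 1.4091
  r = (-1 - (-1)·-1.2500 - (-2)·1.4091 - (1)·1.0000) / (7) = -0.0617
  s = (10 - (-3)·-1.2500 - (3)·1.4091 - (2)·-0.0617) / (10) = 0.2146
Iteration 2:
  p = (5 - (1)·1.4091 - (-3)·-0.0617 - (-3)·0.2146) / (-8) = -0.5062
  q = (7 - (2)·-0.5062 - (-2)·-0.0617 - (-4)·0.2146) / (11) = 0.7952
  r = (-1 - (-1)·-0.5062 - (-2)·0.7952 - (1)·0.2146) / (7) = -0.0186
  s = (10 - (-3)·-0.5062 - (3)·0.7952 - (2)·-0.0186) / (10) = 0.6133
Change: (0.7438, -0.6139, 0.0431, 0.3987) → max |·| = 0.7438

0.7438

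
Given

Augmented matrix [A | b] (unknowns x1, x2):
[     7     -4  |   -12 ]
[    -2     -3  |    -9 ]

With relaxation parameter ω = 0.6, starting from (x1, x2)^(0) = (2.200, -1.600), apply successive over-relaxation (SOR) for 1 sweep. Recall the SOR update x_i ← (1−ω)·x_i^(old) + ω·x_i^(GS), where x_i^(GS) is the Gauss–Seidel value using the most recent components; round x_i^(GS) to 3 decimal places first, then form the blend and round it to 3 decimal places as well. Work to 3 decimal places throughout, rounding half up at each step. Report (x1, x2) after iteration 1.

Iteration 1:
  x1: GS value = (-12 - (-4)·-1.600) / (7) = -2.629;  x1 ← (1−ω)·2.200 + ω·-2.629 = -0.697
  x2: GS value = (-9 - (-2)·-0.697) / (-3) = 3.465;  x2 ← (1−ω)·-1.600 + ω·3.465 = 1.439

(-0.697, 1.439)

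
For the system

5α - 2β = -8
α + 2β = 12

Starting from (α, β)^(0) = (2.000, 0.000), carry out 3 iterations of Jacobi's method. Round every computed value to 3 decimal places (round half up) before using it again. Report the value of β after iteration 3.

Iteration 1:
  α = (-8 - (-2)·0.000) / (5) = -1.600
  β = (12 - (1)·2.000) / (2) = 5.000
Iteration 2:
  α = (-8 - (-2)·5.000) / (5) = 0.400
  β = (12 - (1)·-1.600) / (2) = 6.800
Iteration 3:
  α = (-8 - (-2)·6.800) / (5) = 1.120
  β = (12 - (1)·0.400) / (2) = 5.800

5.800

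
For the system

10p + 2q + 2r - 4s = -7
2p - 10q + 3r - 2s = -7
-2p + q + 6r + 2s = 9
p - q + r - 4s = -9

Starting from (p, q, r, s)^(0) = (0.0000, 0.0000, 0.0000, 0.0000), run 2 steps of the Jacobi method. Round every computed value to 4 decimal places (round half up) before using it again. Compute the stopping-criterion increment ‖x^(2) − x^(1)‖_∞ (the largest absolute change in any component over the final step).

Iteration 1:
  p = (-7 - (2)·0.0000 - (2)·0.0000 - (-4)·0.0000) / (10) = -0.7000
  q = (-7 - (2)·0.0000 - (3)·0.0000 - (-2)·0.0000) / (-10) = 0.7000
  r = (9 - (-2)·0.0000 - (1)·0.0000 - (2)·0.0000) / (6) = 1.5000
  s = (-9 - (1)·0.0000 - (-1)·0.0000 - (1)·0.0000) / (-4) = 2.2500
Iteration 2:
  p = (-7 - (2)·0.7000 - (2)·1.5000 - (-4)·2.2500) / (10) = -0.2400
  q = (-7 - (2)·-0.7000 - (3)·1.5000 - (-2)·2.2500) / (-10) = 0.5600
  r = (9 - (-2)·-0.7000 - (1)·0.7000 - (2)·2.2500) / (6) = 0.4000
  s = (-9 - (1)·-0.7000 - (-1)·0.7000 - (1)·1.5000) / (-4) = 2.2750
Change: (0.4600, -0.1400, -1.1000, 0.0250) → max |·| = 1.1000

1.1000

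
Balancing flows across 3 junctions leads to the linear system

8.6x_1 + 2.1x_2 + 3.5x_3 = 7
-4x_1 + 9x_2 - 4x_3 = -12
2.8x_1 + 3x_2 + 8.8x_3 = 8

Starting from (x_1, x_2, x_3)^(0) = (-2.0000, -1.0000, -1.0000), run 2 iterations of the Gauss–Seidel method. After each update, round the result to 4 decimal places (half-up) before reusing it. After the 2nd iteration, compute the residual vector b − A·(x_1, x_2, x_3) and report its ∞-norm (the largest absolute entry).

Iteration 1:
  x_1 = (7 - (2.1)·-1.0000 - (3.5)·-1.0000) / (8.6) = 1.4651
  x_2 = (-12 - (-4)·1.4651 - (-4)·-1.0000) / (9) = -1.1266
  x_3 = (8 - (2.8)·1.4651 - (3)·-1.1266) / (8.8) = 0.8270
Iteration 2:
  x_1 = (7 - (2.1)·-1.1266 - (3.5)·0.8270) / (8.6) = 0.7525
  x_2 = (-12 - (-4)·0.7525 - (-4)·0.8270) / (9) = -0.6313
  x_3 = (8 - (2.8)·0.7525 - (3)·-0.6313) / (8.8) = 0.8849
Residual b − A·x = (-1.2429, 0.2313, -0.0002); ∞-norm = 1.2429

1.2429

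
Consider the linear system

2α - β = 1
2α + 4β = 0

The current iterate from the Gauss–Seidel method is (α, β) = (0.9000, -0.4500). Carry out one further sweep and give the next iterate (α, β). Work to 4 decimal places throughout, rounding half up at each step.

One sweep:
  α = (1 - (-1)·-0.4500) / (2) = 0.2750
  β = (0 - (2)·0.2750) / (4) = -0.1375

(0.2750, -0.1375)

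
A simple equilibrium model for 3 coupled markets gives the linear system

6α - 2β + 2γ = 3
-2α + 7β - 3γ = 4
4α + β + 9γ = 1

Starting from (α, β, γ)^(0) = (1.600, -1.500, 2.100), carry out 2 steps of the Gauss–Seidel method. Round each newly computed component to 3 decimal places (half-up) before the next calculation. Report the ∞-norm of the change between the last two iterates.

1.530

Iteration 1:
  α = (3 - (-2)·-1.500 - (2)·2.100) / (6) = -0.700
  β = (4 - (-2)·-0.700 - (-3)·2.100) / (7) = 1.271
  γ = (1 - (4)·-0.700 - (1)·1.271) / (9) = 0.281
Iteration 2:
  α = (3 - (-2)·1.271 - (2)·0.281) / (6) = 0.830
  β = (4 - (-2)·0.830 - (-3)·0.281) / (7) = 0.929
  γ = (1 - (4)·0.830 - (1)·0.929) / (9) = -0.361
Change: (1.530, -0.342, -0.642) → max |·| = 1.530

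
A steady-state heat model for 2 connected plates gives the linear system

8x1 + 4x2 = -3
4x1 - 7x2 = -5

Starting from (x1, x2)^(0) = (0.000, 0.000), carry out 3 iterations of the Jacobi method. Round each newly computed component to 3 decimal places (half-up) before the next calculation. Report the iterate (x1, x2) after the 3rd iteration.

Iteration 1:
  x1 = (-3 - (4)·0.000) / (8) = -0.375
  x2 = (-5 - (4)·0.000) / (-7) = 0.714
Iteration 2:
  x1 = (-3 - (4)·0.714) / (8) = -0.732
  x2 = (-5 - (4)·-0.375) / (-7) = 0.500
Iteration 3:
  x1 = (-3 - (4)·0.500) / (8) = -0.625
  x2 = (-5 - (4)·-0.732) / (-7) = 0.296

(-0.625, 0.296)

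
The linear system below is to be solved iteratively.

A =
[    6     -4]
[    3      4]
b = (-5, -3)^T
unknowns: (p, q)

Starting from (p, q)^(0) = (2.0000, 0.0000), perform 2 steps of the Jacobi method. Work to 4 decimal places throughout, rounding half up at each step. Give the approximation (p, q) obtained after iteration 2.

Iteration 1:
  p = (-5 - (-4)·0.0000) / (6) = -0.8333
  q = (-3 - (3)·2.0000) / (4) = -2.2500
Iteration 2:
  p = (-5 - (-4)·-2.2500) / (6) = -2.3333
  q = (-3 - (3)·-0.8333) / (4) = -0.1250

(-2.3333, -0.1250)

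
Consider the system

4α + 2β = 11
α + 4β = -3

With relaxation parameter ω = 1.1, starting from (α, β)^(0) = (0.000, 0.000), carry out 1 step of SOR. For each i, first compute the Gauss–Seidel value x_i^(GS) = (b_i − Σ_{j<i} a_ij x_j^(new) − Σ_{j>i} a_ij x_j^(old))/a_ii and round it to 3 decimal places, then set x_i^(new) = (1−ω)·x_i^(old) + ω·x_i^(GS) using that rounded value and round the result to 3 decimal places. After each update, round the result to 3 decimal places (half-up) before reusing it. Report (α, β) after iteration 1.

(3.025, -1.657)

Iteration 1:
  α: GS value = (11 - (2)·0.000) / (4) = 2.750;  α ← (1−ω)·0.000 + ω·2.750 = 3.025
  β: GS value = (-3 - (1)·3.025) / (4) = -1.506;  β ← (1−ω)·0.000 + ω·-1.506 = -1.657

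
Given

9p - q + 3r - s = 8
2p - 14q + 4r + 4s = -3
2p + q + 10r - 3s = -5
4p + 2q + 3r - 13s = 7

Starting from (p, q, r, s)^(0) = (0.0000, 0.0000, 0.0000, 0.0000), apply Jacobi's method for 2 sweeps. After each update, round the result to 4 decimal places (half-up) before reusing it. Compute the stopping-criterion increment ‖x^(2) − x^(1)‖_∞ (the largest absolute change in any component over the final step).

0.3608

Iteration 1:
  p = (8 - (-1)·0.0000 - (3)·0.0000 - (-1)·0.0000) / (9) = 0.8889
  q = (-3 - (2)·0.0000 - (4)·0.0000 - (4)·0.0000) / (-14) = 0.2143
  r = (-5 - (2)·0.0000 - (1)·0.0000 - (-3)·0.0000) / (10) = -0.5000
  s = (7 - (4)·0.0000 - (2)·0.0000 - (3)·0.0000) / (-13) = -0.5385
Iteration 2:
  p = (8 - (-1)·0.2143 - (3)·-0.5000 - (-1)·-0.5385) / (9) = 1.0195
  q = (-3 - (2)·0.8889 - (4)·-0.5000 - (4)·-0.5385) / (-14) = 0.0446
  r = (-5 - (2)·0.8889 - (1)·0.2143 - (-3)·-0.5385) / (10) = -0.8608
  s = (7 - (4)·0.8889 - (2)·0.2143 - (3)·-0.5000) / (-13) = -0.3474
Change: (0.1306, -0.1697, -0.3608, 0.1911) → max |·| = 0.3608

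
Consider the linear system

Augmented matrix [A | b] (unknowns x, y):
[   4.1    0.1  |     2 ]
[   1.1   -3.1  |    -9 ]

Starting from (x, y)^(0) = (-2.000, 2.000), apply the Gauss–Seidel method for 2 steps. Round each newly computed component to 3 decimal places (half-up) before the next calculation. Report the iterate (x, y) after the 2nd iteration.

(0.413, 3.050)

Iteration 1:
  x = (2 - (0.1)·2.000) / (4.1) = 0.439
  y = (-9 - (1.1)·0.439) / (-3.1) = 3.059
Iteration 2:
  x = (2 - (0.1)·3.059) / (4.1) = 0.413
  y = (-9 - (1.1)·0.413) / (-3.1) = 3.050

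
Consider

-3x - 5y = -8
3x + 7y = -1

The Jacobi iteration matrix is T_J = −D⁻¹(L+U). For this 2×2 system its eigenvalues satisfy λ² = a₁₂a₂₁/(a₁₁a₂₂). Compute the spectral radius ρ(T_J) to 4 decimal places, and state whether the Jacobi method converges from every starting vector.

0.8452

a₁₂a₂₁/(a₁₁a₂₂) = (-5)·(3) / ((-3)·(7)) = 0.714286
ρ = √|0.714286| = √0.714286 = 0.8452
ρ < 1, so Jacobi converges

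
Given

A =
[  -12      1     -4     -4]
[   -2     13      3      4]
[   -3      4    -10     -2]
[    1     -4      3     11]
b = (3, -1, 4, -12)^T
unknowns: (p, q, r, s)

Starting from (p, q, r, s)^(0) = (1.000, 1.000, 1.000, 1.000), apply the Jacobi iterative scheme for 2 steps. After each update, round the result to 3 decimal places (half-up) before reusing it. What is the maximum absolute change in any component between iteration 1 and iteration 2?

Iteration 1:
  p = (3 - (1)·1.000 - (-4)·1.000 - (-4)·1.000) / (-12) = -0.833
  q = (-1 - (-2)·1.000 - (3)·1.000 - (4)·1.000) / (13) = -0.462
  r = (4 - (-3)·1.000 - (4)·1.000 - (-2)·1.000) / (-10) = -0.500
  s = (-12 - (1)·1.000 - (-4)·1.000 - (3)·1.000) / (11) = -1.091
Iteration 2:
  p = (3 - (1)·-0.462 - (-4)·-0.500 - (-4)·-1.091) / (-12) = 0.242
  q = (-1 - (-2)·-0.833 - (3)·-0.500 - (4)·-1.091) / (13) = 0.246
  r = (4 - (-3)·-0.833 - (4)·-0.462 - (-2)·-1.091) / (-10) = -0.117
  s = (-12 - (1)·-0.833 - (-4)·-0.462 - (3)·-0.500) / (11) = -1.047
Change: (1.075, 0.708, 0.383, 0.044) → max |·| = 1.075

1.075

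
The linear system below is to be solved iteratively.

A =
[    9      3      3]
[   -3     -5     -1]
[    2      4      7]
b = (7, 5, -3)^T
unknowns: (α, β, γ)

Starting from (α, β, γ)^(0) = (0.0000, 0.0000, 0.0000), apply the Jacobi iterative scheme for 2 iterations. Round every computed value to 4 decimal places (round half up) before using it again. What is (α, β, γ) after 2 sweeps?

Iteration 1:
  α = (7 - (3)·0.0000 - (3)·0.0000) / (9) = 0.7778
  β = (5 - (-3)·0.0000 - (-1)·0.0000) / (-5) = -1.0000
  γ = (-3 - (2)·0.0000 - (4)·0.0000) / (7) = -0.4286
Iteration 2:
  α = (7 - (3)·-1.0000 - (3)·-0.4286) / (9) = 1.2540
  β = (5 - (-3)·0.7778 - (-1)·-0.4286) / (-5) = -1.3810
  γ = (-3 - (2)·0.7778 - (4)·-1.0000) / (7) = -0.0794

(1.2540, -1.3810, -0.0794)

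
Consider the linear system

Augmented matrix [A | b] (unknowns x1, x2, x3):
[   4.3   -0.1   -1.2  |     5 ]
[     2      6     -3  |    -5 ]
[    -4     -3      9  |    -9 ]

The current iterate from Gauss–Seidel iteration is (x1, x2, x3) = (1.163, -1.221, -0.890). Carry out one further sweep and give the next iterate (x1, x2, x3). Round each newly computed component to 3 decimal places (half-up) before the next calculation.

(0.886, -1.574, -1.131)

One sweep:
  x1 = (5 - (-0.1)·-1.221 - (-1.2)·-0.890) / (4.3) = 0.886
  x2 = (-5 - (2)·0.886 - (-3)·-0.890) / (6) = -1.574
  x3 = (-9 - (-4)·0.886 - (-3)·-1.574) / (9) = -1.131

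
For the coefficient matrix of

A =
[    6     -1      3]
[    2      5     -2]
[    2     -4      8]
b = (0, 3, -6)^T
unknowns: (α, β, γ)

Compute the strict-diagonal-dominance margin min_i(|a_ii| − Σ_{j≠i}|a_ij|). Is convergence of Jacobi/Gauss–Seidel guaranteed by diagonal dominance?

1

row 1: |6| − (1+3) = 2
row 2: |5| − (2+2) = 1
row 3: |8| − (2+4) = 2
minimum over rows = 1 → strictly diagonally dominant (convergence guaranteed)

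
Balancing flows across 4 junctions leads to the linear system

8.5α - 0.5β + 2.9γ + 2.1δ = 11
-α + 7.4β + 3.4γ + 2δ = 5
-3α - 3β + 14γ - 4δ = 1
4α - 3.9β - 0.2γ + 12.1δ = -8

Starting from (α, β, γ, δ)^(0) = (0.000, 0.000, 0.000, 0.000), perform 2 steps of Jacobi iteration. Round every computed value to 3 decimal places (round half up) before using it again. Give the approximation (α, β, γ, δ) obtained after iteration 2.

(1.473, 0.997, 0.305, -0.870)

Iteration 1:
  α = (11 - (-0.5)·0.000 - (2.9)·0.000 - (2.1)·0.000) / (8.5) = 1.294
  β = (5 - (-1)·0.000 - (3.4)·0.000 - (2)·0.000) / (7.4) = 0.676
  γ = (1 - (-3)·0.000 - (-3)·0.000 - (-4)·0.000) / (14) = 0.071
  δ = (-8 - (4)·0.000 - (-3.9)·0.000 - (-0.2)·0.000) / (12.1) = -0.661
Iteration 2:
  α = (11 - (-0.5)·0.676 - (2.9)·0.071 - (2.1)·-0.661) / (8.5) = 1.473
  β = (5 - (-1)·1.294 - (3.4)·0.071 - (2)·-0.661) / (7.4) = 0.997
  γ = (1 - (-3)·1.294 - (-3)·0.676 - (-4)·-0.661) / (14) = 0.305
  δ = (-8 - (4)·1.294 - (-3.9)·0.676 - (-0.2)·0.071) / (12.1) = -0.870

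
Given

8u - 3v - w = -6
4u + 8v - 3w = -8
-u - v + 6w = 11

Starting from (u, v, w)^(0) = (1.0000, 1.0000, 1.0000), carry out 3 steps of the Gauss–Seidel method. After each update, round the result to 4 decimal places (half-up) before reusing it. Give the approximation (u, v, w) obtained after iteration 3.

(-0.5349, -0.0901, 1.7292)

Iteration 1:
  u = (-6 - (-3)·1.0000 - (-1)·1.0000) / (8) = -0.2500
  v = (-8 - (4)·-0.2500 - (-3)·1.0000) / (8) = -0.5000
  w = (11 - (-1)·-0.2500 - (-1)·-0.5000) / (6) = 1.7083
Iteration 2:
  u = (-6 - (-3)·-0.5000 - (-1)·1.7083) / (8) = -0.7240
  v = (-8 - (4)·-0.7240 - (-3)·1.7083) / (8) = 0.0026
  w = (11 - (-1)·-0.7240 - (-1)·0.0026) / (6) = 1.7131
Iteration 3:
  u = (-6 - (-3)·0.0026 - (-1)·1.7131) / (8) = -0.5349
  v = (-8 - (4)·-0.5349 - (-3)·1.7131) / (8) = -0.0901
  w = (11 - (-1)·-0.5349 - (-1)·-0.0901) / (6) = 1.7292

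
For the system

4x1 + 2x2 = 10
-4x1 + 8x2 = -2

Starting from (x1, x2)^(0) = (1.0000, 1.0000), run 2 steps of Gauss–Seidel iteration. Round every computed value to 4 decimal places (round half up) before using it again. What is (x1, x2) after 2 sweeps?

(2.1250, 0.8125)

Iteration 1:
  x1 = (10 - (2)·1.0000) / (4) = 2.0000
  x2 = (-2 - (-4)·2.0000) / (8) = 0.7500
Iteration 2:
  x1 = (10 - (2)·0.7500) / (4) = 2.1250
  x2 = (-2 - (-4)·2.1250) / (8) = 0.8125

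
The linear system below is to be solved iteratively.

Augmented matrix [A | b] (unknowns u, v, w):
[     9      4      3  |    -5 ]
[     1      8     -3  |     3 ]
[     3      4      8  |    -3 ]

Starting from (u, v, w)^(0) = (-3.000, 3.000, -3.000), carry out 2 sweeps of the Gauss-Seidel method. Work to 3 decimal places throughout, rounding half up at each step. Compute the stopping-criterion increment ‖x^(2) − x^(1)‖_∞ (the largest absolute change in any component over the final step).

Iteration 1:
  u = (-5 - (4)·3.000 - (3)·-3.000) / (9) = -0.889
  v = (3 - (1)·-0.889 - (-3)·-3.000) / (8) = -0.639
  w = (-3 - (3)·-0.889 - (4)·-0.639) / (8) = 0.278
Iteration 2:
  u = (-5 - (4)·-0.639 - (3)·0.278) / (9) = -0.364
  v = (3 - (1)·-0.364 - (-3)·0.278) / (8) = 0.525
  w = (-3 - (3)·-0.364 - (4)·0.525) / (8) = -0.501
Change: (0.525, 1.164, -0.779) → max |·| = 1.164

1.164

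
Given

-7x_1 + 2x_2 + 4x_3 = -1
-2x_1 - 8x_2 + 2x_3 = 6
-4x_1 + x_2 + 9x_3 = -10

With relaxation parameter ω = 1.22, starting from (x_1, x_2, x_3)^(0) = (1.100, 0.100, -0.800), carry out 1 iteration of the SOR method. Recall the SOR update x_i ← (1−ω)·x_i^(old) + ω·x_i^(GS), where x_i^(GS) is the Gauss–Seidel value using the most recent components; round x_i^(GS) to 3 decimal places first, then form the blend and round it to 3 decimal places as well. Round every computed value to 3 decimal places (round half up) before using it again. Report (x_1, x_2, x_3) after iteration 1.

Iteration 1:
  x_1: GS value = (-1 - (2)·0.100 - (4)·-0.800) / (-7) = -0.286;  x_1 ← (1−ω)·1.100 + ω·-0.286 = -0.591
  x_2: GS value = (6 - (-2)·-0.591 - (2)·-0.800) / (-8) = -0.802;  x_2 ← (1−ω)·0.100 + ω·-0.802 = -1.000
  x_3: GS value = (-10 - (-4)·-0.591 - (1)·-1.000) / (9) = -1.263;  x_3 ← (1−ω)·-0.800 + ω·-1.263 = -1.365

(-0.591, -1.000, -1.365)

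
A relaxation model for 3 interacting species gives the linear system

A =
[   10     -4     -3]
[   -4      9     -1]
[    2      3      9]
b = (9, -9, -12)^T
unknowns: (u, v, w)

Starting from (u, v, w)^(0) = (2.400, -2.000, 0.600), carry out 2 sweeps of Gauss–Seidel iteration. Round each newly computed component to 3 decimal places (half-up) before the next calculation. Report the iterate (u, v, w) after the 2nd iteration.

(0.239, -1.019, -1.047)

Iteration 1:
  u = (9 - (-4)·-2.000 - (-3)·0.600) / (10) = 0.280
  v = (-9 - (-4)·0.280 - (-1)·0.600) / (9) = -0.809
  w = (-12 - (2)·0.280 - (3)·-0.809) / (9) = -1.126
Iteration 2:
  u = (9 - (-4)·-0.809 - (-3)·-1.126) / (10) = 0.239
  v = (-9 - (-4)·0.239 - (-1)·-1.126) / (9) = -1.019
  w = (-12 - (2)·0.239 - (3)·-1.019) / (9) = -1.047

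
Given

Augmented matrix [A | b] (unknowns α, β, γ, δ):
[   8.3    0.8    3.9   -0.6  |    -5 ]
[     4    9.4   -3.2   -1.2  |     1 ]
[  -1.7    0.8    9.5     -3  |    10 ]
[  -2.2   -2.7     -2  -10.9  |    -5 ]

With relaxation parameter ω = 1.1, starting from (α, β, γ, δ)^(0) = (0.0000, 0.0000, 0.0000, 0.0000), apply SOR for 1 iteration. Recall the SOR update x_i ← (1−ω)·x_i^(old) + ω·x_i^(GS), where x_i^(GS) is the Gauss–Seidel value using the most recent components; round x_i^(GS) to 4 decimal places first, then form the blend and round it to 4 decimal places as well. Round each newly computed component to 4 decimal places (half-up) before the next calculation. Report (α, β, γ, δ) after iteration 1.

Iteration 1:
  α: GS value = (-5 - (0.8)·0.0000 - (3.9)·0.0000 - (-0.6)·0.0000) / (8.3) = -0.6024;  α ← (1−ω)·0.0000 + ω·-0.6024 = -0.6626
  β: GS value = (1 - (4)·-0.6626 - (-3.2)·0.0000 - (-1.2)·0.0000) / (9.4) = 0.3883;  β ← (1−ω)·0.0000 + ω·0.3883 = 0.4271
  γ: GS value = (10 - (-1.7)·-0.6626 - (0.8)·0.4271 - (-3)·0.0000) / (9.5) = 0.8981;  γ ← (1−ω)·0.0000 + ω·0.8981 = 0.9879
  δ: GS value = (-5 - (-2.2)·-0.6626 - (-2.7)·0.4271 - (-2)·0.9879) / (-10.9) = 0.3054;  δ ← (1−ω)·0.0000 + ω·0.3054 = 0.3359

(-0.6626, 0.4271, 0.9879, 0.3359)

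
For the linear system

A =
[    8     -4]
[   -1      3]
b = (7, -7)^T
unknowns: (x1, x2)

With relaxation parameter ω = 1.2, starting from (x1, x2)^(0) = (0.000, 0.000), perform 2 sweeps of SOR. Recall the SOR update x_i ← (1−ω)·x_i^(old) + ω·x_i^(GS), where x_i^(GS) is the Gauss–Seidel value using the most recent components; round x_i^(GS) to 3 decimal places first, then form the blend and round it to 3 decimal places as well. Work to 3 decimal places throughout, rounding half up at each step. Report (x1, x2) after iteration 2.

(-0.588, -2.559)

Iteration 1:
  x1: GS value = (7 - (-4)·0.000) / (8) = 0.875;  x1 ← (1−ω)·0.000 + ω·0.875 = 1.050
  x2: GS value = (-7 - (-1)·1.050) / (3) = -1.983;  x2 ← (1−ω)·0.000 + ω·-1.983 = -2.380
Iteration 2:
  x1: GS value = (7 - (-4)·-2.380) / (8) = -0.315;  x1 ← (1−ω)·1.050 + ω·-0.315 = -0.588
  x2: GS value = (-7 - (-1)·-0.588) / (3) = -2.529;  x2 ← (1−ω)·-2.380 + ω·-2.529 = -2.559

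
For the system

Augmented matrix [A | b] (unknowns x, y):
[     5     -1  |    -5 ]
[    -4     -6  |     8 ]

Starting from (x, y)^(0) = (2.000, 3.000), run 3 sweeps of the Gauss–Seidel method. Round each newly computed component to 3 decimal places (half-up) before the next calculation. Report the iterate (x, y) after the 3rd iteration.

(-1.105, -0.597)

Iteration 1:
  x = (-5 - (-1)·3.000) / (5) = -0.400
  y = (8 - (-4)·-0.400) / (-6) = -1.067
Iteration 2:
  x = (-5 - (-1)·-1.067) / (5) = -1.213
  y = (8 - (-4)·-1.213) / (-6) = -0.525
Iteration 3:
  x = (-5 - (-1)·-0.525) / (5) = -1.105
  y = (8 - (-4)·-1.105) / (-6) = -0.597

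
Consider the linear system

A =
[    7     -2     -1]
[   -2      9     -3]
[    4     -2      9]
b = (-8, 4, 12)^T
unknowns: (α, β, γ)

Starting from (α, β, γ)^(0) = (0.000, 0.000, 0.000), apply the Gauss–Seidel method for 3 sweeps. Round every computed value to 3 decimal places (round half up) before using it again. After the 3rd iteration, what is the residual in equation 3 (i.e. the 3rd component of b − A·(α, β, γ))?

-0.003

Iteration 1:
  α = (-8 - (-2)·0.000 - (-1)·0.000) / (7) = -1.143
  β = (4 - (-2)·-1.143 - (-3)·0.000) / (9) = 0.190
  γ = (12 - (4)·-1.143 - (-2)·0.190) / (9) = 1.884
Iteration 2:
  α = (-8 - (-2)·0.190 - (-1)·1.884) / (7) = -0.819
  β = (4 - (-2)·-0.819 - (-3)·1.884) / (9) = 0.890
  γ = (12 - (4)·-0.819 - (-2)·0.890) / (9) = 1.895
Iteration 3:
  α = (-8 - (-2)·0.890 - (-1)·1.895) / (7) = -0.618
  β = (4 - (-2)·-0.618 - (-3)·1.895) / (9) = 0.939
  γ = (12 - (4)·-0.618 - (-2)·0.939) / (9) = 1.817
Residual b − A·x = (0.021, -0.236, -0.003)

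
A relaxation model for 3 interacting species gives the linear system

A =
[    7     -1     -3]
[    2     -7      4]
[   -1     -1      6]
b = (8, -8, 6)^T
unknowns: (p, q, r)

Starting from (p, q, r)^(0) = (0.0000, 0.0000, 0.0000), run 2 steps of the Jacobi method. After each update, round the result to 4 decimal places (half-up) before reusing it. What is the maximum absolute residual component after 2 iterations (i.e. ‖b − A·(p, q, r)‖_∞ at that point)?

Iteration 1:
  p = (8 - (-1)·0.0000 - (-3)·0.0000) / (7) = 1.1429
  q = (-8 - (2)·0.0000 - (4)·0.0000) / (-7) = 1.1429
  r = (6 - (-1)·0.0000 - (-1)·0.0000) / (6) = 1.0000
Iteration 2:
  p = (8 - (-1)·1.1429 - (-3)·1.0000) / (7) = 1.7347
  q = (-8 - (2)·1.1429 - (4)·1.0000) / (-7) = 2.0408
  r = (6 - (-1)·1.1429 - (-1)·1.1429) / (6) = 1.3810
Residual b − A·x = (2.0409, -2.7078, 1.4895); ∞-norm = 2.7078

2.7078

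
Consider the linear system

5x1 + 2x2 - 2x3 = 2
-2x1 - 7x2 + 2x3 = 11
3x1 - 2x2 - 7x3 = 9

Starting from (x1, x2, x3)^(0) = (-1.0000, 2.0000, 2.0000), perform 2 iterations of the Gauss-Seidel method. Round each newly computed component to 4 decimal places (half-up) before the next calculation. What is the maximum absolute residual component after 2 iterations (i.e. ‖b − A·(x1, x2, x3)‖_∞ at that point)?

2.2566

Iteration 1:
  x1 = (2 - (2)·2.0000 - (-2)·2.0000) / (5) = 0.4000
  x2 = (11 - (-2)·0.4000 - (2)·2.0000) / (-7) = -1.1143
  x3 = (9 - (3)·0.4000 - (-2)·-1.1143) / (-7) = -0.7959
Iteration 2:
  x1 = (2 - (2)·-1.1143 - (-2)·-0.7959) / (5) = 0.5274
  x2 = (11 - (-2)·0.5274 - (2)·-0.7959) / (-7) = -1.9495
  x3 = (9 - (3)·0.5274 - (-2)·-1.9495) / (-7) = -0.5027
Residual b − A·x = (2.2566, -0.5863, -0.0001); ∞-norm = 2.2566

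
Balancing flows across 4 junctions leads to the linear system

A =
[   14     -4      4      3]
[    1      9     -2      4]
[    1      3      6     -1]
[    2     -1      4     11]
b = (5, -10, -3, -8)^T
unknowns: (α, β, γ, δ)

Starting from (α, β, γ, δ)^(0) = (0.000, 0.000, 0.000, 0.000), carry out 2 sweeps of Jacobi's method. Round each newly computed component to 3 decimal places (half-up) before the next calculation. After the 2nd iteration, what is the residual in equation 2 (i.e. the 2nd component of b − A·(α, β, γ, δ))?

0.707

Iteration 1:
  α = (5 - (-4)·0.000 - (4)·0.000 - (3)·0.000) / (14) = 0.357
  β = (-10 - (1)·0.000 - (-2)·0.000 - (4)·0.000) / (9) = -1.111
  γ = (-3 - (1)·0.000 - (3)·0.000 - (-1)·0.000) / (6) = -0.500
  δ = (-8 - (2)·0.000 - (-1)·0.000 - (4)·0.000) / (11) = -0.727
Iteration 2:
  α = (5 - (-4)·-1.111 - (4)·-0.500 - (3)·-0.727) / (14) = 0.338
  β = (-10 - (1)·0.357 - (-2)·-0.500 - (4)·-0.727) / (9) = -0.939
  γ = (-3 - (1)·0.357 - (3)·-1.111 - (-1)·-0.727) / (6) = -0.125
  δ = (-8 - (2)·0.357 - (-1)·-1.111 - (4)·-0.500) / (11) = -0.711
Residual b − A·x = (-0.855, 0.707, -0.482, -1.294)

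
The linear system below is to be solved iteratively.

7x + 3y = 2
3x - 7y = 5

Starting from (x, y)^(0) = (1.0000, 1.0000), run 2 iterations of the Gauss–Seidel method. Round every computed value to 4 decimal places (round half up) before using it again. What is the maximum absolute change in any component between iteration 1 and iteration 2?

Iteration 1:
  x = (2 - (3)·1.0000) / (7) = -0.1429
  y = (5 - (3)·-0.1429) / (-7) = -0.7755
Iteration 2:
  x = (2 - (3)·-0.7755) / (7) = 0.6181
  y = (5 - (3)·0.6181) / (-7) = -0.4494
Change: (0.7610, 0.3261) → max |·| = 0.7610

0.7610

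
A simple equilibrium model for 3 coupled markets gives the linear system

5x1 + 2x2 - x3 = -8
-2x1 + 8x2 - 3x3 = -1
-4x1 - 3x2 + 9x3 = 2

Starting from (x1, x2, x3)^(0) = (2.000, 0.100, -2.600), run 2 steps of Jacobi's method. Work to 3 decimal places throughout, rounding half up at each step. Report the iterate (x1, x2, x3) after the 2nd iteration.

Iteration 1:
  x1 = (-8 - (2)·0.100 - (-1)·-2.600) / (5) = -2.160
  x2 = (-1 - (-2)·2.000 - (-3)·-2.600) / (8) = -0.600
  x3 = (2 - (-4)·2.000 - (-3)·0.100) / (9) = 1.144
Iteration 2:
  x1 = (-8 - (2)·-0.600 - (-1)·1.144) / (5) = -1.131
  x2 = (-1 - (-2)·-2.160 - (-3)·1.144) / (8) = -0.236
  x3 = (2 - (-4)·-2.160 - (-3)·-0.600) / (9) = -0.938

(-1.131, -0.236, -0.938)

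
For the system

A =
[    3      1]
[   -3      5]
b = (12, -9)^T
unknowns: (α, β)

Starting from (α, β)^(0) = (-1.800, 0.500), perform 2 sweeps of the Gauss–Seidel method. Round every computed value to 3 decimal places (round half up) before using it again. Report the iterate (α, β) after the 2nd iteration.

(3.833, 0.500)

Iteration 1:
  α = (12 - (1)·0.500) / (3) = 3.833
  β = (-9 - (-3)·3.833) / (5) = 0.500
Iteration 2:
  α = (12 - (1)·0.500) / (3) = 3.833
  β = (-9 - (-3)·3.833) / (5) = 0.500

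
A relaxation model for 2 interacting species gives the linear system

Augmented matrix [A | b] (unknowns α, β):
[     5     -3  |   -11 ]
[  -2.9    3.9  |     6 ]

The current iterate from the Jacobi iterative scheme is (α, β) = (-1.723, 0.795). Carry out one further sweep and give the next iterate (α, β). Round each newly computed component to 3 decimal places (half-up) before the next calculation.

One sweep:
  α = (-11 - (-3)·0.795) / (5) = -1.723
  β = (6 - (-2.9)·-1.723) / (3.9) = 0.257

(-1.723, 0.257)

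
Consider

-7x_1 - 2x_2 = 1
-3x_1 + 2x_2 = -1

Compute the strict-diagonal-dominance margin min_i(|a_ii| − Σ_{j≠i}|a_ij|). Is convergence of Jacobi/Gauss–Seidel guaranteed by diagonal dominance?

row 1: |-7| − (2) = 5
row 2: |2| − (3) = -1
minimum over rows = -1 → not strictly diagonally dominant

-1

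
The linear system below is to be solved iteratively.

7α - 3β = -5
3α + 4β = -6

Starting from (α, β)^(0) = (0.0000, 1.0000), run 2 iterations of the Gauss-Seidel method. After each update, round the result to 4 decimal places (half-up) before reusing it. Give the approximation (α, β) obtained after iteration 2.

Iteration 1:
  α = (-5 - (-3)·1.0000) / (7) = -0.2857
  β = (-6 - (3)·-0.2857) / (4) = -1.2857
Iteration 2:
  α = (-5 - (-3)·-1.2857) / (7) = -1.2653
  β = (-6 - (3)·-1.2653) / (4) = -0.5510

(-1.2653, -0.5510)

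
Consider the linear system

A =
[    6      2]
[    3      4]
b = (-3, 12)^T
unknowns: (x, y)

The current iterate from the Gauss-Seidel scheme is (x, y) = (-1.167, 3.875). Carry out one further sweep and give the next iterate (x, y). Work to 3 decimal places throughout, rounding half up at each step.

One sweep:
  x = (-3 - (2)·3.875) / (6) = -1.792
  y = (12 - (3)·-1.792) / (4) = 4.344

(-1.792, 4.344)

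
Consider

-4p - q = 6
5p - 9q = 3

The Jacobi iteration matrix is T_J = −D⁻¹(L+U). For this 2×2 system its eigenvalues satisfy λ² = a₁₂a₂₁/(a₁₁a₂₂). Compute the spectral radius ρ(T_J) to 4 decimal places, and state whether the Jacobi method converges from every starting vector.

a₁₂a₂₁/(a₁₁a₂₂) = (-1)·(5) / ((-4)·(-9)) = -0.138889
ρ = √|-0.138889| = √0.138889 = 0.3727
ρ < 1, so Jacobi converges

0.3727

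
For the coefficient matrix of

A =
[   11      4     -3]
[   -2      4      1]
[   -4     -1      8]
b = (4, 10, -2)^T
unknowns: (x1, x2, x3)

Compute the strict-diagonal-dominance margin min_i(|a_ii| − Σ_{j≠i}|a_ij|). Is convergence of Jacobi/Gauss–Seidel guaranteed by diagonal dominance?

row 1: |11| − (4+3) = 4
row 2: |4| − (2+1) = 1
row 3: |8| − (4+1) = 3
minimum over rows = 1 → strictly diagonally dominant (convergence guaranteed)

1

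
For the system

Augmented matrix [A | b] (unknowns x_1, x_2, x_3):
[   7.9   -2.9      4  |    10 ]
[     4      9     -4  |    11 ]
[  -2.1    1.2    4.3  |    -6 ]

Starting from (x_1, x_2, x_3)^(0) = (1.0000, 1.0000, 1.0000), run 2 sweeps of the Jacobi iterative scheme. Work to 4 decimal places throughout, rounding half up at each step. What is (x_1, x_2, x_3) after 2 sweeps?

Iteration 1:
  x_1 = (10 - (-2.9)·1.0000 - (4)·1.0000) / (7.9) = 1.1266
  x_2 = (11 - (4)·1.0000 - (-4)·1.0000) / (9) = 1.2222
  x_3 = (-6 - (-2.1)·1.0000 - (1.2)·1.0000) / (4.3) = -1.1860
Iteration 2:
  x_1 = (10 - (-2.9)·1.2222 - (4)·-1.1860) / (7.9) = 2.3150
  x_2 = (11 - (4)·1.1266 - (-4)·-1.1860) / (9) = 0.1944
  x_3 = (-6 - (-2.1)·1.1266 - (1.2)·1.2222) / (4.3) = -1.1862

(2.3150, 0.1944, -1.1862)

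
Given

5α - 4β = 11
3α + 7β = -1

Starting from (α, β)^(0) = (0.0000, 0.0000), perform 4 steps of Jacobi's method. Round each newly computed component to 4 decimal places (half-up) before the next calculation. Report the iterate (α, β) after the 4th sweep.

(1.3706, -0.7135)

Iteration 1:
  α = (11 - (-4)·0.0000) / (5) = 2.2000
  β = (-1 - (3)·0.0000) / (7) = -0.1429
Iteration 2:
  α = (11 - (-4)·-0.1429) / (5) = 2.0857
  β = (-1 - (3)·2.2000) / (7) = -1.0857
Iteration 3:
  α = (11 - (-4)·-1.0857) / (5) = 1.3314
  β = (-1 - (3)·2.0857) / (7) = -1.0367
Iteration 4:
  α = (11 - (-4)·-1.0367) / (5) = 1.3706
  β = (-1 - (3)·1.3314) / (7) = -0.7135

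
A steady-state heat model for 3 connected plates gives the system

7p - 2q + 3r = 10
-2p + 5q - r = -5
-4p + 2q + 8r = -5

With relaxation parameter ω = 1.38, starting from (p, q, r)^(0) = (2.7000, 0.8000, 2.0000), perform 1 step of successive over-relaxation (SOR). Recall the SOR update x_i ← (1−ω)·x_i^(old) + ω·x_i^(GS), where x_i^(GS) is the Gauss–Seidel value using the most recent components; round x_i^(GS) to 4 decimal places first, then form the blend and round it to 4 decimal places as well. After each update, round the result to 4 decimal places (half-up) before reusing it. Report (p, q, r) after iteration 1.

Iteration 1:
  p: GS value = (10 - (-2)·0.8000 - (3)·2.0000) / (7) = 0.8000;  p ← (1−ω)·2.7000 + ω·0.8000 = 0.0780
  q: GS value = (-5 - (-2)·0.0780 - (-1)·2.0000) / (5) = -0.5688;  q ← (1−ω)·0.8000 + ω·-0.5688 = -1.0889
  r: GS value = (-5 - (-4)·0.0780 - (2)·-1.0889) / (8) = -0.3138;  r ← (1−ω)·2.0000 + ω·-0.3138 = -1.1930

(0.0780, -1.0889, -1.1930)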